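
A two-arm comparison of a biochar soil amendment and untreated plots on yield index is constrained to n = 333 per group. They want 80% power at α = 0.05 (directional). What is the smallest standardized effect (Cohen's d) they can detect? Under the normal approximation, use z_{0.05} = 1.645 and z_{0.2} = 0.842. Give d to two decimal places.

For two independent groups of n = 333 each: d_min = (z_{α} + z_β)·√(2/n).
z-sum = 1.645 + 0.842 = 2.487.
d_min = 2.487 × √(2/333) = 2.487 × 0.0775 = 0.193.

d_min ≈ 0.19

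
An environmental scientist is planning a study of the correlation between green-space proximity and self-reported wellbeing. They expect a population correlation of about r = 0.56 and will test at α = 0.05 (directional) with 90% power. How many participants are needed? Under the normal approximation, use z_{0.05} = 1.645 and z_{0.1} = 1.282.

Fisher's z: C = ½·ln((1+r)/(1−r)) = ½·ln(3.5455) = 0.6328.
n = ((z_{α} + z_β)/C)² + 3.
(1.645 + 1.282) / 0.6328 = 2.927 / 0.6328 = 4.625.
n = 4.625² + 3 = 21.40 + 3 = 24.4.
Round up.

n = 25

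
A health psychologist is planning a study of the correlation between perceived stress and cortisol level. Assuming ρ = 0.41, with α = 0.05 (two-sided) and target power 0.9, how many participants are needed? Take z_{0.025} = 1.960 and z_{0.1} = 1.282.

n = 59

Fisher's z: C = ½·ln((1+r)/(1−r)) = ½·ln(2.3898) = 0.4356.
n = ((z_{α/2} + z_β)/C)² + 3.
(1.960 + 1.282) / 0.4356 = 3.242 / 0.4356 = 7.443.
n = 7.443² + 3 = 55.39 + 3 = 58.4.
Round up.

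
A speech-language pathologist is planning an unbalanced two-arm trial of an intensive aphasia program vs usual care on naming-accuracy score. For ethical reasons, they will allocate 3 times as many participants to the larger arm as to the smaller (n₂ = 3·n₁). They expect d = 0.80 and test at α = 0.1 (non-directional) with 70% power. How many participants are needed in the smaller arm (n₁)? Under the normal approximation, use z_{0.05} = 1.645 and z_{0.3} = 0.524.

With allocation ratio k = n₂/n₁ = 3, Var(x̄₁−x̄₂) = σ²(1/n₁ + 1/(k·n₁)) = σ²·(k+1)/(k·n₁).
So n₁ = (1 + 1/k)·((z_{α/2} + z_β)/d)² = 1.333 × (2.169/0.80)².
n₁ = 1.333 × 7.35 = 9.8.
Round up: n₁ = 10, giving n₂ = 3 × 10 = 30.

n₁ = 10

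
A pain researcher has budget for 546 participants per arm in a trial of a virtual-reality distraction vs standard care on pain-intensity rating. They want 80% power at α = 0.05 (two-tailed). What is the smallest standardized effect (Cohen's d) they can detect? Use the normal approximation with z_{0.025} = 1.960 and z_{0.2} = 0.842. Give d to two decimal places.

For two independent groups of n = 546 each: d_min = (z_{α/2} + z_β)·√(2/n).
z-sum = 1.960 + 0.842 = 2.802.
d_min = 2.802 × √(2/546) = 2.802 × 0.0605 = 0.170.

d_min ≈ 0.17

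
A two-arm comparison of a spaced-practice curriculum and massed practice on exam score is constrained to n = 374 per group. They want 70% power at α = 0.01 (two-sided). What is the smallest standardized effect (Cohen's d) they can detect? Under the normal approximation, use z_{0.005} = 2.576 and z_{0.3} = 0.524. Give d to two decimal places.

d_min ≈ 0.23

For two independent groups of n = 374 each: d_min = (z_{α/2} + z_β)·√(2/n).
z-sum = 2.576 + 0.524 = 3.100.
d_min = 3.100 × √(2/374) = 3.100 × 0.0731 = 0.227.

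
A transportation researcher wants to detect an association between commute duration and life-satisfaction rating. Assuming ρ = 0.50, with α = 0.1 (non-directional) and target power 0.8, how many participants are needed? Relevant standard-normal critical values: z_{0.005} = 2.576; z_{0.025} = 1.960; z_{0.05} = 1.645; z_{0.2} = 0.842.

n = 24

Fisher's z: C = ½·ln((1+r)/(1−r)) = ½·ln(3.0000) = 0.5493.
n = ((z_{α/2} + z_β)/C)² + 3.
(1.645 + 0.842) / 0.5493 = 2.487 / 0.5493 = 4.528.
n = 4.528² + 3 = 20.50 + 3 = 23.5.
Round up.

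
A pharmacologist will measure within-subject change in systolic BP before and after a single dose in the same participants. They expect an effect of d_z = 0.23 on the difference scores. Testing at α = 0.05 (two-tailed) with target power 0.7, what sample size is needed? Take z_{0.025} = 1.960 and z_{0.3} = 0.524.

n = 117 pairs

For a paired (one-sample on differences) test: n = ((z_{α/2} + z_β) / d)².
z_{α/2} + z_β = 1.960 + 0.524 = 2.484.
n = (2.484 / 0.23)² = 10.800² = 116.64.
Round up.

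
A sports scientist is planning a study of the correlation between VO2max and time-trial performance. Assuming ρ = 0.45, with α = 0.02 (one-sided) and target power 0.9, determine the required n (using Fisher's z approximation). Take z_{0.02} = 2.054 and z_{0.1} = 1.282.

n = 51

Fisher's z: C = ½·ln((1+r)/(1−r)) = ½·ln(2.6364) = 0.4847.
n = ((z_{α} + z_β)/C)² + 3.
(2.054 + 1.282) / 0.4847 = 3.336 / 0.4847 = 6.883.
n = 6.883² + 3 = 47.37 + 3 = 50.4.
Round up.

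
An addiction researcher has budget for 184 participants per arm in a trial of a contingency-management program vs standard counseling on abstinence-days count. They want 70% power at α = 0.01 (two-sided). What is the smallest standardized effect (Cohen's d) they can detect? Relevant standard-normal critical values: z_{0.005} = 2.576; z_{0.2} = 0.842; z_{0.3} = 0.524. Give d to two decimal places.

For two independent groups of n = 184 each: d_min = (z_{α/2} + z_β)·√(2/n).
z-sum = 2.576 + 0.524 = 3.100.
d_min = 3.100 × √(2/184) = 3.100 × 0.1043 = 0.323.

d_min ≈ 0.32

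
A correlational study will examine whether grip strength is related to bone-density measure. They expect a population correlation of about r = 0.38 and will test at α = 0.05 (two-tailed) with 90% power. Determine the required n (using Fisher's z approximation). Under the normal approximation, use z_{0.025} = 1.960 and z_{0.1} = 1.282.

Fisher's z: C = ½·ln((1+r)/(1−r)) = ½·ln(2.2258) = 0.4001.
n = ((z_{α/2} + z_β)/C)² + 3.
(1.960 + 1.282) / 0.4001 = 3.242 / 0.4001 = 8.103.
n = 8.103² + 3 = 65.66 + 3 = 68.7.
Round up.

n = 69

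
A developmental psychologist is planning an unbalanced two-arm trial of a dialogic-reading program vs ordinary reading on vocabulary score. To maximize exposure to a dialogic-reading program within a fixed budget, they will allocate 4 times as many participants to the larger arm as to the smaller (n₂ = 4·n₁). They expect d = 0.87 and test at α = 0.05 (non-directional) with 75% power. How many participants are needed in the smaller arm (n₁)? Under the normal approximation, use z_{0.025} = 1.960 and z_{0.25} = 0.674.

n₁ = 12

With allocation ratio k = n₂/n₁ = 4, Var(x̄₁−x̄₂) = σ²(1/n₁ + 1/(k·n₁)) = σ²·(k+1)/(k·n₁).
So n₁ = (1 + 1/k)·((z_{α/2} + z_β)/d)² = 1.250 × (2.634/0.87)².
n₁ = 1.250 × 9.17 = 11.5.
Round up: n₁ = 12, giving n₂ = 4 × 12 = 48.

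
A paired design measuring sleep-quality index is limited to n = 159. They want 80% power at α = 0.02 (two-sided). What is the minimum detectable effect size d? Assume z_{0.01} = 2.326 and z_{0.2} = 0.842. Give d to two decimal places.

For a single sample (or paired design) of n = 159: d_min = (z_{α/2} + z_β)/√n.
z-sum = 2.326 + 0.842 = 3.168.
d_min = 3.168 / √159 = 3.168 / 12.610 = 0.251.

d_min ≈ 0.25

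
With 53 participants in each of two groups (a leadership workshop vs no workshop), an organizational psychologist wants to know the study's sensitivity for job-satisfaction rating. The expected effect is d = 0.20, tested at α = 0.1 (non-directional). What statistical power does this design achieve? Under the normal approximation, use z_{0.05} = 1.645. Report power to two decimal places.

power ≈ 0.27

For two equal groups, power = Φ(d·√(n/2) − z_{α/2}).
d·√(n/2) = 0.20 × √(53/2) = 0.20 × 5.148 = 1.030.
z_β = 1.030 − 1.645 = -0.615.
Power = Φ(-0.615) = 0.269.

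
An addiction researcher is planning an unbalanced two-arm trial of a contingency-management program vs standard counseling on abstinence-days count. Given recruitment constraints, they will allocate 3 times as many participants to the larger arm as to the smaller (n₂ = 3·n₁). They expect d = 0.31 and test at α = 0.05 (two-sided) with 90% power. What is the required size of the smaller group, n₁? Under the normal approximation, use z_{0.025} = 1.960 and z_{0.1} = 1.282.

n₁ = 146

With allocation ratio k = n₂/n₁ = 3, Var(x̄₁−x̄₂) = σ²(1/n₁ + 1/(k·n₁)) = σ²·(k+1)/(k·n₁).
So n₁ = (1 + 1/k)·((z_{α/2} + z_β)/d)² = 1.333 × (3.242/0.31)².
n₁ = 1.333 × 109.37 = 145.8.
Round up: n₁ = 146, giving n₂ = 3 × 146 = 438.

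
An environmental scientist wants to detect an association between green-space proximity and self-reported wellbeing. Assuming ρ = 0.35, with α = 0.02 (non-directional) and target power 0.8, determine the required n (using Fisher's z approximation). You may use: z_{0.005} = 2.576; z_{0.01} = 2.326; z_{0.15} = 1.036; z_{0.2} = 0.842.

Fisher's z: C = ½·ln((1+r)/(1−r)) = ½·ln(2.0769) = 0.3654.
n = ((z_{α/2} + z_β)/C)² + 3.
(2.326 + 0.842) / 0.3654 = 3.168 / 0.3654 = 8.670.
n = 8.670² + 3 = 75.17 + 3 = 78.2.
Round up.

n = 79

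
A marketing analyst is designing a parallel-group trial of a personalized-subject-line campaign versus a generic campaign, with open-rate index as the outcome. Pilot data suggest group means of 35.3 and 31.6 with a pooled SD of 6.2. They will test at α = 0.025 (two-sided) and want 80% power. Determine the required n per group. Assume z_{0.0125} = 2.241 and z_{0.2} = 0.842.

n = 54 per group

Cohen's d = |M₁ − M₂| / SD_pooled = |35.3 − 31.6| / 6.2 = 3.7 / 6.2 = 0.597.
For two independent groups with equal n: n = 2·((z_{α/2} + z_β) / d)².
z_{α/2} + z_β = 2.241 + 0.842 = 3.083.
n = 2 × (3.083 / 0.597)² = 2 × 5.164² = 2 × 26.67 = 53.3.
Round up to the next whole participant.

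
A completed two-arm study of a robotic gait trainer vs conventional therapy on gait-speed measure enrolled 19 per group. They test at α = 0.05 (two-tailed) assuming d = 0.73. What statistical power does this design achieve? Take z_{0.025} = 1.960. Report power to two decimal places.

power ≈ 0.61

For two equal groups, power = Φ(d·√(n/2) − z_{α/2}).
d·√(n/2) = 0.73 × √(19/2) = 0.73 × 3.082 = 2.250.
z_β = 2.250 − 1.960 = 0.290.
Power = Φ(0.290) = 0.614.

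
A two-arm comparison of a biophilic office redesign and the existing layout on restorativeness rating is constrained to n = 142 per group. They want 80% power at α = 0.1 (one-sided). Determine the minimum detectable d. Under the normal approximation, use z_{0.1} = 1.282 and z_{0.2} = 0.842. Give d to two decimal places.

d_min ≈ 0.25

For two independent groups of n = 142 each: d_min = (z_{α} + z_β)·√(2/n).
z-sum = 1.282 + 0.842 = 2.124.
d_min = 2.124 × √(2/142) = 2.124 × 0.1187 = 0.252.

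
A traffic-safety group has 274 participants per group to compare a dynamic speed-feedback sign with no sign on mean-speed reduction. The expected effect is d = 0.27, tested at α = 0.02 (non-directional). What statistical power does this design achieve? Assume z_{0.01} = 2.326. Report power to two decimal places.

For two equal groups, power = Φ(d·√(n/2) − z_{α/2}).
d·√(n/2) = 0.27 × √(274/2) = 0.27 × 11.705 = 3.160.
z_β = 3.160 − 2.326 = 0.834.
Power = Φ(0.834) = 0.798.

power ≈ 0.80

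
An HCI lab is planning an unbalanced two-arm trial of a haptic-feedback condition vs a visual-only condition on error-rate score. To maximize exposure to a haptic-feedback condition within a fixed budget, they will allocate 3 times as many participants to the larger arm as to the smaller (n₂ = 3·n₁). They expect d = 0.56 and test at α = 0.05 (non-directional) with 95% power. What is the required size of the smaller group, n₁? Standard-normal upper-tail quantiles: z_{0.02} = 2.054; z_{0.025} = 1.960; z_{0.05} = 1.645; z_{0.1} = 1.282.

With allocation ratio k = n₂/n₁ = 3, Var(x̄₁−x̄₂) = σ²(1/n₁ + 1/(k·n₁)) = σ²·(k+1)/(k·n₁).
So n₁ = (1 + 1/k)·((z_{α/2} + z_β)/d)² = 1.333 × (3.605/0.56)².
n₁ = 1.333 × 41.44 = 55.3.
Round up: n₁ = 56, giving n₂ = 3 × 56 = 168.

n₁ = 56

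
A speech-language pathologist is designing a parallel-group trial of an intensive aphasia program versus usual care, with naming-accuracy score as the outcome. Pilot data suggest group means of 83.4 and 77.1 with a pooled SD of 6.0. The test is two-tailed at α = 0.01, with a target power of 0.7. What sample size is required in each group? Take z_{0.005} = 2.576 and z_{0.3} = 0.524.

n = 18 per group

Cohen's d = |M₁ − M₂| / SD_pooled = |83.4 − 77.1| / 6.0 = 6.3 / 6.0 = 1.050.
For two independent groups with equal n: n = 2·((z_{α/2} + z_β) / d)².
z_{α/2} + z_β = 2.576 + 0.524 = 3.100.
n = 2 × (3.100 / 1.050)² = 2 × 2.952² = 2 × 8.72 = 17.4.
Round up to the next whole participant.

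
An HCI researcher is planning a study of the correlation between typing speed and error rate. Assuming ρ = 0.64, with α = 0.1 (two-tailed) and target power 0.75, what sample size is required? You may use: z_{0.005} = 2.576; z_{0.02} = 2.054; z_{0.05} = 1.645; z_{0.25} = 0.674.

n = 13

Fisher's z: C = ½·ln((1+r)/(1−r)) = ½·ln(4.5556) = 0.7582.
n = ((z_{α/2} + z_β)/C)² + 3.
(1.645 + 0.674) / 0.7582 = 2.319 / 0.7582 = 3.059.
n = 3.059² + 3 = 9.35 + 3 = 12.4.
Round up.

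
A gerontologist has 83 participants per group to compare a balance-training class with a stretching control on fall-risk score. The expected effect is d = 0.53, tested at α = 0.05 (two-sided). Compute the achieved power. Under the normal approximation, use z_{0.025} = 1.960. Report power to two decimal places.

For two equal groups, power = Φ(d·√(n/2) − z_{α/2}).
d·√(n/2) = 0.53 × √(83/2) = 0.53 × 6.442 = 3.414.
z_β = 3.414 − 1.960 = 1.454.
Power = Φ(1.454) = 0.927.

power ≈ 0.93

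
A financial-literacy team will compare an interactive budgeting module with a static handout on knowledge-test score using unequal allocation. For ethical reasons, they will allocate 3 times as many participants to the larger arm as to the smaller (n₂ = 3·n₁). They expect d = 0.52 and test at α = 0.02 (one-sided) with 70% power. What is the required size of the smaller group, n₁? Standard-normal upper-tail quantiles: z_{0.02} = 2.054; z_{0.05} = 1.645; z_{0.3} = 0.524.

With allocation ratio k = n₂/n₁ = 3, Var(x̄₁−x̄₂) = σ²(1/n₁ + 1/(k·n₁)) = σ²·(k+1)/(k·n₁).
So n₁ = (1 + 1/k)·((z_{α} + z_β)/d)² = 1.333 × (2.578/0.52)².
n₁ = 1.333 × 24.58 = 32.8.
Round up: n₁ = 33, giving n₂ = 3 × 33 = 99.

n₁ = 33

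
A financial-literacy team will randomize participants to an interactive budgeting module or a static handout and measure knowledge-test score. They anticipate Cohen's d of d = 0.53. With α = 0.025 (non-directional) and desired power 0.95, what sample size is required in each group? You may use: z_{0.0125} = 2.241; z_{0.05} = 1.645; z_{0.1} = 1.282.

For two independent groups with equal n: n = 2·((z_{α/2} + z_β) / d)².
z_{α/2} + z_β = 2.241 + 1.645 = 3.886.
n = 2 × (3.886 / 0.53)² = 2 × 7.332² = 2 × 53.76 = 107.5.
Round up to the next whole participant.

n = 108 per group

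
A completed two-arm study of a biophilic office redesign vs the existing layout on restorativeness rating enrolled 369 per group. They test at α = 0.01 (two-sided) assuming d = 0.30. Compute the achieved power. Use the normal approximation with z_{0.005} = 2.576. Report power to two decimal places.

power ≈ 0.93

For two equal groups, power = Φ(d·√(n/2) − z_{α/2}).
d·√(n/2) = 0.30 × √(369/2) = 0.30 × 13.583 = 4.075.
z_β = 4.075 − 2.576 = 1.499.
Power = Φ(1.499) = 0.933.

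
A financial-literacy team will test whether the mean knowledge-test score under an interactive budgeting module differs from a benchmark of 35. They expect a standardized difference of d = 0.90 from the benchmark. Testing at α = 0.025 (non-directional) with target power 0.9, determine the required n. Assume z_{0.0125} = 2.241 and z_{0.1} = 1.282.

For a one-sample test: n = ((z_{α/2} + z_β) / d)².
z_{α/2} + z_β = 2.241 + 1.282 = 3.523.
n = (3.523 / 0.90)² = 3.914² = 15.32.
Round up.

n = 16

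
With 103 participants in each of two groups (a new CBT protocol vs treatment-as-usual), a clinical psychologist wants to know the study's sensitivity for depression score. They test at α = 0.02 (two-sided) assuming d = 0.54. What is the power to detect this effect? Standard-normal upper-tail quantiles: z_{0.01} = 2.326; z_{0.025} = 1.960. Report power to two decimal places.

For two equal groups, power = Φ(d·√(n/2) − z_{α/2}).
d·√(n/2) = 0.54 × √(103/2) = 0.54 × 7.176 = 3.875.
z_β = 3.875 − 2.326 = 1.549.
Power = Φ(1.549) = 0.939.

power ≈ 0.94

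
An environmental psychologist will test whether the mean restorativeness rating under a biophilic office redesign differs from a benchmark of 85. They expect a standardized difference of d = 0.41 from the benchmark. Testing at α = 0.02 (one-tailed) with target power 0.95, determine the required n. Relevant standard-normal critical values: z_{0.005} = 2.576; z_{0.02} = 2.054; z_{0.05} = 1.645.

n = 82

For a one-sample test: n = ((z_{α} + z_β) / d)².
z_{α} + z_β = 2.054 + 1.645 = 3.699.
n = (3.699 / 0.41)² = 9.022² = 81.40.
Round up.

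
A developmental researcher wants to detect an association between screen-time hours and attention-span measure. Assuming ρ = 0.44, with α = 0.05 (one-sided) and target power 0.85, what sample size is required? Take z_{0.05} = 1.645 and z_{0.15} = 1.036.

n = 36

Fisher's z: C = ½·ln((1+r)/(1−r)) = ½·ln(2.5714) = 0.4722.
n = ((z_{α} + z_β)/C)² + 3.
(1.645 + 1.036) / 0.4722 = 2.681 / 0.4722 = 5.678.
n = 5.678² + 3 = 32.24 + 3 = 35.2.
Round up.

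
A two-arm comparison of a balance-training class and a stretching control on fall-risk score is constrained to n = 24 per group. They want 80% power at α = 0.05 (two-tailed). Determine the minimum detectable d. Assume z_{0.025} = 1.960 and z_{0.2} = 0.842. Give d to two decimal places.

For two independent groups of n = 24 each: d_min = (z_{α/2} + z_β)·√(2/n).
z-sum = 1.960 + 0.842 = 2.802.
d_min = 2.802 × √(2/24) = 2.802 × 0.2887 = 0.809.

d_min ≈ 0.81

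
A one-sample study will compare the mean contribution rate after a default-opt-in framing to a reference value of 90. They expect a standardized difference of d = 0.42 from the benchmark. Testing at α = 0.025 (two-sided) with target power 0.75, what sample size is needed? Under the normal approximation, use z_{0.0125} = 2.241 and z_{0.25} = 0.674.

For a one-sample test: n = ((z_{α/2} + z_β) / d)².
z_{α/2} + z_β = 2.241 + 0.674 = 2.915.
n = (2.915 / 0.42)² = 6.940² = 48.17.
Round up.

n = 49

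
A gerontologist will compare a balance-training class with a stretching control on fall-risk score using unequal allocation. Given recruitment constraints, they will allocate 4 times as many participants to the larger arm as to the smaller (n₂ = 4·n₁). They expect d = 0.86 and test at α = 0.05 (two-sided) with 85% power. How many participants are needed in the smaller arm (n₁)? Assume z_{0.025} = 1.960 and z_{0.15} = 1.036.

n₁ = 16

With allocation ratio k = n₂/n₁ = 4, Var(x̄₁−x̄₂) = σ²(1/n₁ + 1/(k·n₁)) = σ²·(k+1)/(k·n₁).
So n₁ = (1 + 1/k)·((z_{α/2} + z_β)/d)² = 1.250 × (2.996/0.86)².
n₁ = 1.250 × 12.14 = 15.2.
Round up: n₁ = 16, giving n₂ = 4 × 16 = 64.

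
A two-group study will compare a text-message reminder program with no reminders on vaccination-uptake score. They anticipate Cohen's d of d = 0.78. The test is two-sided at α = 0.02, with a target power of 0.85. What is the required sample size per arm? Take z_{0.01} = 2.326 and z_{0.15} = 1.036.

For two independent groups with equal n: n = 2·((z_{α/2} + z_β) / d)².
z_{α/2} + z_β = 2.326 + 1.036 = 3.362.
n = 2 × (3.362 / 0.78)² = 2 × 4.310² = 2 × 18.58 = 37.2.
Round up to the next whole participant.

n = 38 per group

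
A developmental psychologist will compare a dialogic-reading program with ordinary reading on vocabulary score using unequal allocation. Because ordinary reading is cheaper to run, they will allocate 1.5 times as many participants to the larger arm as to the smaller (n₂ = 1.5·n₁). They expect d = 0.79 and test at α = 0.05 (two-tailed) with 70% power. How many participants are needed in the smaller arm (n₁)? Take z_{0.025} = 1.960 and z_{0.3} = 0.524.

n₁ = 17

With allocation ratio k = n₂/n₁ = 1.5, Var(x̄₁−x̄₂) = σ²(1/n₁ + 1/(k·n₁)) = σ²·(k+1)/(k·n₁).
So n₁ = (1 + 1/k)·((z_{α/2} + z_β)/d)² = 1.667 × (2.484/0.79)².
n₁ = 1.667 × 9.89 = 16.5.
Round up: n₁ = 17, giving n₂ = ⌈1.5 × 17⌉ = ⌈25.5⌉ = 26.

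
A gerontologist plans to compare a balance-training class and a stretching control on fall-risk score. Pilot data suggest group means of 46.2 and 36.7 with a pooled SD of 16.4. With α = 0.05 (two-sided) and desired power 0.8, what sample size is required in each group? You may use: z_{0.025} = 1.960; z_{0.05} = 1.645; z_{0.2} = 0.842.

Cohen's d = |M₁ − M₂| / SD_pooled = |46.2 − 36.7| / 16.4 = 9.5 / 16.4 = 0.579.
For two independent groups with equal n: n = 2·((z_{α/2} + z_β) / d)².
z_{α/2} + z_β = 1.960 + 0.842 = 2.802.
n = 2 × (2.802 / 0.579)² = 2 × 4.839² = 2 × 23.42 = 46.8.
Round up to the next whole participant.

n = 47 per group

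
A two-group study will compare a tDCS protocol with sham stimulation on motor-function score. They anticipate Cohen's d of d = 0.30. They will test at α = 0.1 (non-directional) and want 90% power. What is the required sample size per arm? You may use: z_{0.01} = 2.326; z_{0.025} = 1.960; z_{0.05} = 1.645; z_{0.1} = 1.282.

n = 191 per group

For two independent groups with equal n: n = 2·((z_{α/2} + z_β) / d)².
z_{α/2} + z_β = 1.645 + 1.282 = 2.927.
n = 2 × (2.927 / 0.30)² = 2 × 9.757² = 2 × 95.19 = 190.4.
Round up to the next whole participant.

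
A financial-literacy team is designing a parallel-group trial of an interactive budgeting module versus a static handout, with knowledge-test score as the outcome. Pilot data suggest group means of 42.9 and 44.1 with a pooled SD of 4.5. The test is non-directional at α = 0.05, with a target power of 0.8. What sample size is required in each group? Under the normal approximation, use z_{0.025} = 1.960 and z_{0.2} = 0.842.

n = 221 per group

Cohen's d = |M₁ − M₂| / SD_pooled = |42.9 − 44.1| / 4.5 = 1.2 / 4.5 = 0.267.
For two independent groups with equal n: n = 2·((z_{α/2} + z_β) / d)².
z_{α/2} + z_β = 1.960 + 0.842 = 2.802.
n = 2 × (2.802 / 0.267)² = 2 × 10.494² = 2 × 110.13 = 220.3.
Round up to the next whole participant.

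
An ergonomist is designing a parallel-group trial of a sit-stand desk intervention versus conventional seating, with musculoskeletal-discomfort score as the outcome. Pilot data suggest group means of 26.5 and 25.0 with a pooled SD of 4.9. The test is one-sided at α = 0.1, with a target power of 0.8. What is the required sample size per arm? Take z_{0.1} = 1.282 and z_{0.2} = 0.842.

Cohen's d = |M₁ − M₂| / SD_pooled = |26.5 − 25.0| / 4.9 = 1.5 / 4.9 = 0.306.
For two independent groups with equal n: n = 2·((z_{α} + z_β) / d)².
z_{α} + z_β = 1.282 + 0.842 = 2.124.
n = 2 × (2.124 / 0.306)² = 2 × 6.941² = 2 × 48.18 = 96.4.
Round up to the next whole participant.

n = 97 per group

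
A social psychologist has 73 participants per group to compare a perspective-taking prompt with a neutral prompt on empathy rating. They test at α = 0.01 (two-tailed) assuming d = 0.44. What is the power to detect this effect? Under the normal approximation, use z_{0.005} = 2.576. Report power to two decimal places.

power ≈ 0.53

For two equal groups, power = Φ(d·√(n/2) − z_{α/2}).
d·√(n/2) = 0.44 × √(73/2) = 0.44 × 6.042 = 2.658.
z_β = 2.658 − 2.576 = 0.082.
Power = Φ(0.082) = 0.533.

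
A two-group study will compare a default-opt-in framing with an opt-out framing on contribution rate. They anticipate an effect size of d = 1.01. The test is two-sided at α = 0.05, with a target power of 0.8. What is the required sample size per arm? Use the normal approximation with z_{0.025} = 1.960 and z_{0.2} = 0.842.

n = 16 per group

For two independent groups with equal n: n = 2·((z_{α/2} + z_β) / d)².
z_{α/2} + z_β = 1.960 + 0.842 = 2.802.
n = 2 × (2.802 / 1.01)² = 2 × 2.774² = 2 × 7.70 = 15.4.
Round up to the next whole participant.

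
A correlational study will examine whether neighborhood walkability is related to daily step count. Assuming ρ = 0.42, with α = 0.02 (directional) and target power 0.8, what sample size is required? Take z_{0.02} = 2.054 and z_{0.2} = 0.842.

n = 45

Fisher's z: C = ½·ln((1+r)/(1−r)) = ½·ln(2.4483) = 0.4477.
n = ((z_{α} + z_β)/C)² + 3.
(2.054 + 0.842) / 0.4477 = 2.896 / 0.4477 = 6.469.
n = 6.469² + 3 = 41.84 + 3 = 44.8.
Round up.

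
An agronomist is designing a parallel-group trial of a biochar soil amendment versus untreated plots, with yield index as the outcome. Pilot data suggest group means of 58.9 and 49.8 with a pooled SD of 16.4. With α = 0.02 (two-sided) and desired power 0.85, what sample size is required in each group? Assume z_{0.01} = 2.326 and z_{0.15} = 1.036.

n = 74 per group

Cohen's d = |M₁ − M₂| / SD_pooled = |58.9 − 49.8| / 16.4 = 9.1 / 16.4 = 0.555.
For two independent groups with equal n: n = 2·((z_{α/2} + z_β) / d)².
z_{α/2} + z_β = 2.326 + 1.036 = 3.362.
n = 2 × (3.362 / 0.555)² = 2 × 6.058² = 2 × 36.70 = 73.4.
Round up to the next whole participant.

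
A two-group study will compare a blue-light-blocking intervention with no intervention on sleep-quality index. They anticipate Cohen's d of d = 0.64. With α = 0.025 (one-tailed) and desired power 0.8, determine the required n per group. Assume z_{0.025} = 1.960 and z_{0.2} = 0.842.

n = 39 per group

For two independent groups with equal n: n = 2·((z_{α} + z_β) / d)².
z_{α} + z_β = 1.960 + 0.842 = 2.802.
n = 2 × (2.802 / 0.64)² = 2 × 4.378² = 2 × 19.17 = 38.3.
Round up to the next whole participant.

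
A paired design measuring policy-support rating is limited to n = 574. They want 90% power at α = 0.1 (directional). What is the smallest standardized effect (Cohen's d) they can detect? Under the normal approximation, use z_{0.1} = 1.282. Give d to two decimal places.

d_min ≈ 0.11

For a single sample (or paired design) of n = 574: d_min = (z_{α} + z_β)/√n.
z-sum = 1.282 + 1.282 = 2.564.
d_min = 2.564 / √574 = 2.564 / 23.958 = 0.107.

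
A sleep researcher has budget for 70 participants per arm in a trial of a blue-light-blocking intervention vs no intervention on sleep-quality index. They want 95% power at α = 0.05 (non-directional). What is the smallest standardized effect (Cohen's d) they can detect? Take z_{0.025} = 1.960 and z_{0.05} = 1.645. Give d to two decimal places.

d_min ≈ 0.61

For two independent groups of n = 70 each: d_min = (z_{α/2} + z_β)·√(2/n).
z-sum = 1.960 + 1.645 = 3.605.
d_min = 3.605 × √(2/70) = 3.605 × 0.1690 = 0.609.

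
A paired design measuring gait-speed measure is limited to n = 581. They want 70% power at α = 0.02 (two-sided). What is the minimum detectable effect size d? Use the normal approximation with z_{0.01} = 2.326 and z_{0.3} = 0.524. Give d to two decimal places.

d_min ≈ 0.12

For a single sample (or paired design) of n = 581: d_min = (z_{α/2} + z_β)/√n.
z-sum = 2.326 + 0.524 = 2.850.
d_min = 2.850 / √581 = 2.850 / 24.104 = 0.118.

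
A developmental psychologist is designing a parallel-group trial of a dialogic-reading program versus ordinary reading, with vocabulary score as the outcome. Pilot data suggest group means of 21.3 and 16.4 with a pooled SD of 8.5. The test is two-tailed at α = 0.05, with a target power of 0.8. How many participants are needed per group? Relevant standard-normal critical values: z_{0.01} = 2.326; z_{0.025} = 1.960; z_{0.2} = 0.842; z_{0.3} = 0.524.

Cohen's d = |M₁ − M₂| / SD_pooled = |21.3 − 16.4| / 8.5 = 4.9 / 8.5 = 0.576.
For two independent groups with equal n: n = 2·((z_{α/2} + z_β) / d)².
z_{α/2} + z_β = 1.960 + 0.842 = 2.802.
n = 2 × (2.802 / 0.576)² = 2 × 4.865² = 2 × 23.66 = 47.3.
Round up to the next whole participant.

n = 48 per group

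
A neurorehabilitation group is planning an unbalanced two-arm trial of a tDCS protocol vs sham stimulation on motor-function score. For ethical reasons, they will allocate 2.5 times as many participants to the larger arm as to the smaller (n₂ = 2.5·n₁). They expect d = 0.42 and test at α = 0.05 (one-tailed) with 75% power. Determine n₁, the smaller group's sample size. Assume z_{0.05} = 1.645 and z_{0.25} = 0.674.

n₁ = 43

With allocation ratio k = n₂/n₁ = 2.5, Var(x̄₁−x̄₂) = σ²(1/n₁ + 1/(k·n₁)) = σ²·(k+1)/(k·n₁).
So n₁ = (1 + 1/k)·((z_{α} + z_β)/d)² = 1.400 × (2.319/0.42)².
n₁ = 1.400 × 30.49 = 42.7.
Round up: n₁ = 43, giving n₂ = ⌈2.5 × 43⌉ = ⌈107.5⌉ = 108.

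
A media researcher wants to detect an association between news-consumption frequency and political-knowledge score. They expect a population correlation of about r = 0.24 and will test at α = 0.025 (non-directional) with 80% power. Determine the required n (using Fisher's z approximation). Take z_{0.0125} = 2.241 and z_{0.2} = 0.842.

Fisher's z: C = ½·ln((1+r)/(1−r)) = ½·ln(1.6316) = 0.2448.
n = ((z_{α/2} + z_β)/C)² + 3.
(2.241 + 0.842) / 0.2448 = 3.083 / 0.2448 = 12.594.
n = 12.594² + 3 = 158.61 + 3 = 161.6.
Round up.

n = 162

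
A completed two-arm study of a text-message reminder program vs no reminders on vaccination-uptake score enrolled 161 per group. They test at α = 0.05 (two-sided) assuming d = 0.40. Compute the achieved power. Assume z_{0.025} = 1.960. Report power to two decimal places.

power ≈ 0.95

For two equal groups, power = Φ(d·√(n/2) − z_{α/2}).
d·√(n/2) = 0.40 × √(161/2) = 0.40 × 8.972 = 3.589.
z_β = 3.589 − 1.960 = 1.629.
Power = Φ(1.629) = 0.948.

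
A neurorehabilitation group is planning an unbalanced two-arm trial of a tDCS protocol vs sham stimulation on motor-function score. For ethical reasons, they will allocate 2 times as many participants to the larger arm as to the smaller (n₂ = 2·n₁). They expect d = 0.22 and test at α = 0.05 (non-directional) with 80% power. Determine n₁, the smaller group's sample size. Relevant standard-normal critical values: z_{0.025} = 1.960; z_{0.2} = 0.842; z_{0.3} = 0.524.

n₁ = 244

With allocation ratio k = n₂/n₁ = 2, Var(x̄₁−x̄₂) = σ²(1/n₁ + 1/(k·n₁)) = σ²·(k+1)/(k·n₁).
So n₁ = (1 + 1/k)·((z_{α/2} + z_β)/d)² = 1.500 × (2.802/0.22)².
n₁ = 1.500 × 162.21 = 243.3.
Round up: n₁ = 244, giving n₂ = 2 × 244 = 488.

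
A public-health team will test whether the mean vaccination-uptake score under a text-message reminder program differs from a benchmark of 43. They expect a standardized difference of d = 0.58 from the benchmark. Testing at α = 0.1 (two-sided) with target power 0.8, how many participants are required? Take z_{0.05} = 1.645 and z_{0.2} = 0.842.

For a one-sample test: n = ((z_{α/2} + z_β) / d)².
z_{α/2} + z_β = 1.645 + 0.842 = 2.487.
n = (2.487 / 0.58)² = 4.288² = 18.39.
Round up.

n = 19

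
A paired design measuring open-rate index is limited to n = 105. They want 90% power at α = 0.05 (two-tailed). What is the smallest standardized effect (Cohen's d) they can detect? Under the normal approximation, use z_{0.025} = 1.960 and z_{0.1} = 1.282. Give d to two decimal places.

d_min ≈ 0.32

For a single sample (or paired design) of n = 105: d_min = (z_{α/2} + z_β)/√n.
z-sum = 1.960 + 1.282 = 3.242.
d_min = 3.242 / √105 = 3.242 / 10.247 = 0.316.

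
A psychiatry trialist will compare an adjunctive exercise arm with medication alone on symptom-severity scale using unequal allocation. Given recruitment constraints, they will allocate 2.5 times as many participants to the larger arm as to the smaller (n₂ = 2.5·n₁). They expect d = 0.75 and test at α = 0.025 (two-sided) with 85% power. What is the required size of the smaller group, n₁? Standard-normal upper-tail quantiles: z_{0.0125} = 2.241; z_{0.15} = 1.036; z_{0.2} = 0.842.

n₁ = 27

With allocation ratio k = n₂/n₁ = 2.5, Var(x̄₁−x̄₂) = σ²(1/n₁ + 1/(k·n₁)) = σ²·(k+1)/(k·n₁).
So n₁ = (1 + 1/k)·((z_{α/2} + z_β)/d)² = 1.400 × (3.277/0.75)².
n₁ = 1.400 × 19.09 = 26.7.
Round up: n₁ = 27, giving n₂ = ⌈2.5 × 27⌉ = ⌈67.5⌉ = 68.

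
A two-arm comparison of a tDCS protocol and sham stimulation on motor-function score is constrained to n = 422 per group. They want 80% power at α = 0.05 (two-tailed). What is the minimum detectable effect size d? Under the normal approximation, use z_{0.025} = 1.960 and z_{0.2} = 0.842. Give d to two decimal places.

For two independent groups of n = 422 each: d_min = (z_{α/2} + z_β)·√(2/n).
z-sum = 1.960 + 0.842 = 2.802.
d_min = 2.802 × √(2/422) = 2.802 × 0.0688 = 0.193.

d_min ≈ 0.19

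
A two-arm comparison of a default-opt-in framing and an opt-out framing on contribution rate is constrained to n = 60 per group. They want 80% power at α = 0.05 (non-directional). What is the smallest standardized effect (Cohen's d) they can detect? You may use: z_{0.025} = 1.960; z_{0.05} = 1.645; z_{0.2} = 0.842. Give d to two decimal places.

d_min ≈ 0.51

For two independent groups of n = 60 each: d_min = (z_{α/2} + z_β)·√(2/n).
z-sum = 1.960 + 0.842 = 2.802.
d_min = 2.802 × √(2/60) = 2.802 × 0.1826 = 0.512.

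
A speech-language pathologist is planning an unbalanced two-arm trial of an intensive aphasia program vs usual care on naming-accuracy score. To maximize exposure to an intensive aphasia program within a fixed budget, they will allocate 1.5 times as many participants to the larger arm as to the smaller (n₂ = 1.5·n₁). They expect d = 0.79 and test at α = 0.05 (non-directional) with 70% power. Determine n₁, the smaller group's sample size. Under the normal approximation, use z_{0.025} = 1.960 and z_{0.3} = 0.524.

n₁ = 17

With allocation ratio k = n₂/n₁ = 1.5, Var(x̄₁−x̄₂) = σ²(1/n₁ + 1/(k·n₁)) = σ²·(k+1)/(k·n₁).
So n₁ = (1 + 1/k)·((z_{α/2} + z_β)/d)² = 1.667 × (2.484/0.79)².
n₁ = 1.667 × 9.89 = 16.5.
Round up: n₁ = 17, giving n₂ = ⌈1.5 × 17⌉ = ⌈25.5⌉ = 26.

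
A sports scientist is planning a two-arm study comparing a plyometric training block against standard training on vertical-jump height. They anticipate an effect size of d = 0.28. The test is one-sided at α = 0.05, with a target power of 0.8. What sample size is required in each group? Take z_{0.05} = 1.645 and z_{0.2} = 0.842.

For two independent groups with equal n: n = 2·((z_{α} + z_β) / d)².
z_{α} + z_β = 1.645 + 0.842 = 2.487.
n = 2 × (2.487 / 0.28)² = 2 × 8.882² = 2 × 78.89 = 157.8.
Round up to the next whole participant.

n = 158 per group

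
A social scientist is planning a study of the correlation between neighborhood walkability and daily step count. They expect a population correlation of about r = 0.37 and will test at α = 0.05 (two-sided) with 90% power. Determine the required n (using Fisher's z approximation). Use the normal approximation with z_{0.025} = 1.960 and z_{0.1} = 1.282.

n = 73

Fisher's z: C = ½·ln((1+r)/(1−r)) = ½·ln(2.1746) = 0.3884.
n = ((z_{α/2} + z_β)/C)² + 3.
(1.960 + 1.282) / 0.3884 = 3.242 / 0.3884 = 8.347.
n = 8.347² + 3 = 69.67 + 3 = 72.7.
Round up.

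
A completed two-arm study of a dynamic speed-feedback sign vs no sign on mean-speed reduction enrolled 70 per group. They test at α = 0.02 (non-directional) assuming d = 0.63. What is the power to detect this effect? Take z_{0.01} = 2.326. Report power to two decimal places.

power ≈ 0.92

For two equal groups, power = Φ(d·√(n/2) − z_{α/2}).
d·√(n/2) = 0.63 × √(70/2) = 0.63 × 5.916 = 3.727.
z_β = 3.727 − 2.326 = 1.401.
Power = Φ(1.401) = 0.919.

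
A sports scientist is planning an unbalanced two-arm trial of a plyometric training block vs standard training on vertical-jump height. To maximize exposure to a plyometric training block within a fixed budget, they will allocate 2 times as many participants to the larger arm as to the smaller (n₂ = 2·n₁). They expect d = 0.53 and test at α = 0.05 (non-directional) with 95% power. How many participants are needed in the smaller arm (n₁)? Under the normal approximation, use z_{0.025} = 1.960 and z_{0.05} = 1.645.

With allocation ratio k = n₂/n₁ = 2, Var(x̄₁−x̄₂) = σ²(1/n₁ + 1/(k·n₁)) = σ²·(k+1)/(k·n₁).
So n₁ = (1 + 1/k)·((z_{α/2} + z_β)/d)² = 1.500 × (3.605/0.53)².
n₁ = 1.500 × 46.27 = 69.4.
Round up: n₁ = 70, giving n₂ = 2 × 70 = 140.

n₁ = 70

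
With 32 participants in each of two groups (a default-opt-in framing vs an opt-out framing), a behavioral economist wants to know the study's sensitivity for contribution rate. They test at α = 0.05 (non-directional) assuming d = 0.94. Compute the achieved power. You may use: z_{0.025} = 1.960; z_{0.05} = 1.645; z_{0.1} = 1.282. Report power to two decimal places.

power ≈ 0.96

For two equal groups, power = Φ(d·√(n/2) − z_{α/2}).
d·√(n/2) = 0.94 × √(32/2) = 0.94 × 4.000 = 3.760.
z_β = 3.760 − 1.960 = 1.800.
Power = Φ(1.800) = 0.964.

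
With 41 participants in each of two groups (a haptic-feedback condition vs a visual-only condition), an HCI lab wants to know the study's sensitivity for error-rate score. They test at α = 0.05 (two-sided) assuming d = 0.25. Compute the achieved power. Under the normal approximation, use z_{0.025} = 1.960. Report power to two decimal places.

power ≈ 0.20

For two equal groups, power = Φ(d·√(n/2) − z_{α/2}).
d·√(n/2) = 0.25 × √(41/2) = 0.25 × 4.528 = 1.132.
z_β = 1.132 − 1.960 = -0.828.
Power = Φ(-0.828) = 0.204.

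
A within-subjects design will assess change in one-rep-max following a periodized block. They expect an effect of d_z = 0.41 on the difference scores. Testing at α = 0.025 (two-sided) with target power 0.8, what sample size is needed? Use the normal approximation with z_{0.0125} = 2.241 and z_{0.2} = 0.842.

n = 57 pairs

For a paired (one-sample on differences) test: n = ((z_{α/2} + z_β) / d)².
z_{α/2} + z_β = 2.241 + 0.842 = 3.083.
n = (3.083 / 0.41)² = 7.520² = 56.54.
Round up.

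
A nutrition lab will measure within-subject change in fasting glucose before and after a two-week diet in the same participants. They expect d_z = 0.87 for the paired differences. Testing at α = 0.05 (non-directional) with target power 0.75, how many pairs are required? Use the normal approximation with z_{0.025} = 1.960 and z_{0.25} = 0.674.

n = 10 pairs

For a paired (one-sample on differences) test: n = ((z_{α/2} + z_β) / d)².
z_{α/2} + z_β = 1.960 + 0.674 = 2.634.
n = (2.634 / 0.87)² = 3.028² = 9.17.
Round up.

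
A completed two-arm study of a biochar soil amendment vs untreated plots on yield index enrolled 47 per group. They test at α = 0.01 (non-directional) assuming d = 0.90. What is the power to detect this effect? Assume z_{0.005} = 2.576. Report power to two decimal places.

power ≈ 0.96

For two equal groups, power = Φ(d·√(n/2) − z_{α/2}).
d·√(n/2) = 0.90 × √(47/2) = 0.90 × 4.848 = 4.363.
z_β = 4.363 − 2.576 = 1.787.
Power = Φ(1.787) = 0.963.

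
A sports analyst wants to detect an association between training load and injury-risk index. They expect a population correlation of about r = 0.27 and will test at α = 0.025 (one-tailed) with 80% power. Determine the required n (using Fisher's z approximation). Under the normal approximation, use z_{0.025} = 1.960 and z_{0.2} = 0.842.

Fisher's z: C = ½·ln((1+r)/(1−r)) = ½·ln(1.7397) = 0.2769.
n = ((z_{α} + z_β)/C)² + 3.
(1.960 + 0.842) / 0.2769 = 2.802 / 0.2769 = 10.119.
n = 10.119² + 3 = 102.40 + 3 = 105.4.
Round up.

n = 106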